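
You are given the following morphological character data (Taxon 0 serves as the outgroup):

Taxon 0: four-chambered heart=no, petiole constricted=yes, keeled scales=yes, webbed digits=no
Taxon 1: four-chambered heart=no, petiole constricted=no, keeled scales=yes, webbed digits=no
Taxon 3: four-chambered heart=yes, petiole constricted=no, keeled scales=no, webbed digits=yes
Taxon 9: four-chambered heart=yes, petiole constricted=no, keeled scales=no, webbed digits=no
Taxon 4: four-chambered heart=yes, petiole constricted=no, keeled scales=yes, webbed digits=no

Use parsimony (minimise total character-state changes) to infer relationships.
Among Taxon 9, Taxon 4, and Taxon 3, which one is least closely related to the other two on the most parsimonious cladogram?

Character polarity is set by the outgroup: the derived state is whichever differs from the outgroup's state, so for petiole constricted, keeled scales the derived state is 'no', and for the remaining characters it is 'yes'.
Only Taxon 3, Taxon 4, and Taxon 9 show the derived state 'yes' for four-chambered heart, supporting them as a clade.
All ingroup taxa share the derived state 'no' for petiole constricted; it defines the ingroup but does not resolve relationships within it.
Only Taxon 3 and Taxon 9 show the derived state 'no' for keeled scales, supporting them as a clade.
webbed digits: derived state 'yes' in Taxon 3 only — an autapomorphy, so it tells us nothing about relationships among taxa.
Most parsimonious ingroup topology: (Taxon 1,((Taxon 3,Taxon 9),Taxon 4)).
Taxon 3 and Taxon 9 share a more recent common ancestor with each other than either does with Taxon 4, so Taxon 4 is the least closely related of the three.

Taxon 4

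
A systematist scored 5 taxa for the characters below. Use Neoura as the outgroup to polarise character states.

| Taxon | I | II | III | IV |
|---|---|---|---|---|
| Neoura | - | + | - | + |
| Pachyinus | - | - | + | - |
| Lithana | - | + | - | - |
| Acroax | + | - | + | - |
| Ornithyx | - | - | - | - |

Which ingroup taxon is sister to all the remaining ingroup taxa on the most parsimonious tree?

Lithana

Character polarity is set by the outgroup: the derived state is whichever differs from the outgroup's state, so for II, IV the derived state is '-', and for the remaining characters it is '+'.
I (derived state '+') is unique to Acroax (autapomorphy; uninformative for grouping).
Only Acroax, Ornithyx, and Pachyinus show the derived state '-' for II, supporting them as a clade.
III (derived state '+') is shared by Acroax and Pachyinus — a synapomorphy uniting that clade.
All ingroup taxa share the derived state '-' for IV; it defines the ingroup but does not resolve relationships within it.
Most parsimonious ingroup topology: (((Pachyinus,Acroax),Ornithyx),Lithana).
Lithana is sister to the clade containing all other ingroup taxa, so it is the earliest-diverging (most basal) ingroup lineage.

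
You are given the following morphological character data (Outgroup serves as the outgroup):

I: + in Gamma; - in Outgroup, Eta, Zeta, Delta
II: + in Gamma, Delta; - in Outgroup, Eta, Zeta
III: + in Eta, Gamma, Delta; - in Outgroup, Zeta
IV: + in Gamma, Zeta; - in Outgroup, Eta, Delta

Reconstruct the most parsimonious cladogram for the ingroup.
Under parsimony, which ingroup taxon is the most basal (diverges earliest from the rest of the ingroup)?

Zeta

The outgroup has state '-' for every character, so '+' is the derived state throughout.
I (derived state '+') is unique to Gamma (autapomorphy; uninformative for grouping).
II (derived state '+') is shared by Delta and Gamma — a synapomorphy uniting that clade.
Only Delta, Eta, and Gamma show the derived state '+' for III, supporting them as a clade.
IV groups Gamma and Zeta, which is incompatible with the clades supported by the remaining characters; treating it as convergent (homoplasy) costs fewer steps than any alternative tree.
Most parsimonious ingroup topology: ((Eta,(Gamma,Delta)),Zeta).
Zeta is sister to the clade containing all other ingroup taxa, so it is the earliest-diverging (most basal) ingroup lineage.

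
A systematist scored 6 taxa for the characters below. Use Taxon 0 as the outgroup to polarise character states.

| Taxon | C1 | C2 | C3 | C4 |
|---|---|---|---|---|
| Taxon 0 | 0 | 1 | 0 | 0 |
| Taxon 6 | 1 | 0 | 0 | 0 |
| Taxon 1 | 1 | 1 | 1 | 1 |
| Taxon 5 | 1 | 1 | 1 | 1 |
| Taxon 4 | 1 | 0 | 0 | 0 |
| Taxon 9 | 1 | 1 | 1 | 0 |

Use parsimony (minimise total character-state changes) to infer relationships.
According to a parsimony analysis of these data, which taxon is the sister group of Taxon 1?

Character polarity is set by the outgroup: the derived state is whichever differs from the outgroup's state, so for C2 the derived state is '0', and for the remaining characters it is '1'.
C1 (derived state '1') is shared by all ingroup taxa — unites the whole ingroup.
Only Taxon 4 and Taxon 6 show the derived state '0' for C2, supporting them as a clade.
C3: derived state '1' in Taxon 1, Taxon 5, and Taxon 9 only — synapomorphy for {Taxon 1, Taxon 5, Taxon 9}.
Only Taxon 1 and Taxon 5 show the derived state '1' for C4, supporting them as a clade.
Most parsimonious ingroup topology: ((Taxon 6,Taxon 4),((Taxon 1,Taxon 5),Taxon 9)).
Taxon 1 and Taxon 5 form a cherry on this tree, so they are sister taxa.

Taxon 5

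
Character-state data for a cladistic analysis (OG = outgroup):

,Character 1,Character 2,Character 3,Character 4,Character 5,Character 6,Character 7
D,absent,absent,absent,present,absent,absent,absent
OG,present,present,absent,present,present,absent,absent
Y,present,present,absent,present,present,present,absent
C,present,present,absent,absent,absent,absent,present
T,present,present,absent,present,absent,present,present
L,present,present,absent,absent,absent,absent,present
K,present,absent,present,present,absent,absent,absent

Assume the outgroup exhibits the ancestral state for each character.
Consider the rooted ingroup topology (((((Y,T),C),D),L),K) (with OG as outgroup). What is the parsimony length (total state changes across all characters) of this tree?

Map each character onto (((((Y,T),C),D),L),K) (rooted by OG) and count the minimum state changes it requires (Fitch parsimony):
Character 1: 1; Character 2: 2; Character 3: 1; Character 4: 2; Character 5: 2; Character 6: 1; Character 7: 3.
Total tree length = 12.

12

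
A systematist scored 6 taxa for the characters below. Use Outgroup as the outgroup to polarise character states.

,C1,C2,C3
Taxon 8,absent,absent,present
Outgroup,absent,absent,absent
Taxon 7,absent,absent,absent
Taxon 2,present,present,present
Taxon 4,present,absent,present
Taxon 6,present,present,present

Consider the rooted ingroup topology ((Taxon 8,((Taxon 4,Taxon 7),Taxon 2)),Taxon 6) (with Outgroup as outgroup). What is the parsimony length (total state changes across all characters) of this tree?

Map each character onto ((Taxon 8,((Taxon 4,Taxon 7),Taxon 2)),Taxon 6) (rooted by Outgroup) and count the minimum state changes it requires (Fitch parsimony):
C1: 3; C2: 2; C3: 2.
Total tree length = 7.

7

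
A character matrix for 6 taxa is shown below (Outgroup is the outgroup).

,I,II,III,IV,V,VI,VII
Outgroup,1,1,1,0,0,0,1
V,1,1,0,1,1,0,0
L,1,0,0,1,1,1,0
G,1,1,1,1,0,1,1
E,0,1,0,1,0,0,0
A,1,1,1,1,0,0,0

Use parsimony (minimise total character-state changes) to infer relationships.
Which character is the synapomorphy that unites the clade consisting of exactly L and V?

V

Character polarity is set by the outgroup: the derived state is whichever differs from the outgroup's state, so for I, II, III, VII the derived state is '0', and for the remaining characters it is '1'.
I (derived state '0') is unique to E (autapomorphy; uninformative for grouping).
II: derived state '0' in L only — an autapomorphy, so it tells us nothing about relationships among taxa.
III: derived state '0' in E, L, and V only — synapomorphy for {E, L, V}.
All ingroup taxa share the derived state '1' for IV; it defines the ingroup but does not resolve relationships within it.
Only L and V show the derived state '1' for V, supporting them as a clade.
VI (state '1') occurs in G and L but conflicts with the nesting implied by the other characters — most parsimoniously interpreted as homoplasy.
VII (derived state '0') is shared by A, E, L, and V — a synapomorphy uniting that clade.
Most parsimonious ingroup topology: ((((V,L),E),A),G).
The clade {L, V} is supported by V: its derived state '1' occurs in exactly those taxa and in no other taxon (including the outgroup).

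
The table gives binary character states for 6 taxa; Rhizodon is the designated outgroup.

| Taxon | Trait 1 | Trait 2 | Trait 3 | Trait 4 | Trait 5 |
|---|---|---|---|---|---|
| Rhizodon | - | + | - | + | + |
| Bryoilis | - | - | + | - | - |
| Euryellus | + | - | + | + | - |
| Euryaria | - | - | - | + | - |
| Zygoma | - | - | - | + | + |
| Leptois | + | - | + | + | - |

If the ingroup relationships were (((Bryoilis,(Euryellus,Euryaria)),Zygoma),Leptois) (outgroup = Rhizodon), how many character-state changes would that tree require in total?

Map each character onto (((Bryoilis,(Euryellus,Euryaria)),Zygoma),Leptois) (rooted by Rhizodon) and count the minimum state changes it requires (Fitch parsimony):
Trait 1: 2; Trait 2: 1; Trait 3: 3; Trait 4: 1; Trait 5: 2.
Total tree length = 9.

9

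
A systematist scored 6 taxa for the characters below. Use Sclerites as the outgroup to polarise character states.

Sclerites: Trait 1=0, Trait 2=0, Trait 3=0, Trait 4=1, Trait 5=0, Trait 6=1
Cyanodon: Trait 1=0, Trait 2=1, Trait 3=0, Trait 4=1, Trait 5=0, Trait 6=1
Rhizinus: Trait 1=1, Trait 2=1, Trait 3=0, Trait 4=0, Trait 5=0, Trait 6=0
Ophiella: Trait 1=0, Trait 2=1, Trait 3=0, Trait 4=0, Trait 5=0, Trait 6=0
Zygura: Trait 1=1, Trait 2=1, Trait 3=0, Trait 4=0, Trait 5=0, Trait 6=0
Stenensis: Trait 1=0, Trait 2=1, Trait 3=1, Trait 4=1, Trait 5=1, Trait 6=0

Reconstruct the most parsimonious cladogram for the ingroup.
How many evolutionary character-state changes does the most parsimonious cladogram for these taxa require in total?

Character polarity is set by the outgroup: the derived state is whichever differs from the outgroup's state, so for Trait 4, Trait 6 the derived state is '0', and for the remaining characters it is '1'.
Only Rhizinus and Zygura show the derived state '1' for Trait 1, supporting them as a clade.
Trait 2 (derived state '1') is shared by all ingroup taxa — unites the whole ingroup.
Trait 3 (derived state '1') is unique to Stenensis (autapomorphy; uninformative for grouping).
Trait 4: derived state '0' in Ophiella, Rhizinus, and Zygura only — synapomorphy for {Ophiella, Rhizinus, Zygura}.
Trait 5: derived state '1' in Stenensis only — an autapomorphy, so it tells us nothing about relationships among taxa.
Trait 6: derived state '0' in Ophiella, Rhizinus, Stenensis, and Zygura only — synapomorphy for {Ophiella, Rhizinus, Stenensis, Zygura}.
Most parsimonious ingroup topology: (Cyanodon,(((Rhizinus,Zygura),Ophiella),Stenensis)).
Changes per character on this tree: Trait 1: 1; Trait 2: 1; Trait 3: 1; Trait 4: 1; Trait 5: 1; Trait 6: 1.
Total = 6.

6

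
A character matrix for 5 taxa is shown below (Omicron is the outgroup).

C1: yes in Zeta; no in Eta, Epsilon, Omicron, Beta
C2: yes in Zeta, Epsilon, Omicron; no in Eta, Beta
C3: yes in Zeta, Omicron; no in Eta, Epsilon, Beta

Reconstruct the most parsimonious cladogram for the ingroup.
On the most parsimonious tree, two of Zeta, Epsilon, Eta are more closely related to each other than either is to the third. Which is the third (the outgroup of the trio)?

Character polarity is set by the outgroup: the derived state is whichever differs from the outgroup's state, so for C2, C3 the derived state is 'no', and for the remaining characters it is 'yes'.
C1: derived state 'yes' in Zeta only — an autapomorphy, so it tells us nothing about relationships among taxa.
Only Beta and Eta show the derived state 'no' for C2, supporting them as a clade.
C3 (derived state 'no') is shared by Beta, Epsilon, and Eta — a synapomorphy uniting that clade.
Most parsimonious ingroup topology: ((Epsilon,(Beta,Eta)),Zeta).
Eta and Epsilon share a more recent common ancestor with each other than either does with Zeta, so Zeta is the least closely related of the three.

Zeta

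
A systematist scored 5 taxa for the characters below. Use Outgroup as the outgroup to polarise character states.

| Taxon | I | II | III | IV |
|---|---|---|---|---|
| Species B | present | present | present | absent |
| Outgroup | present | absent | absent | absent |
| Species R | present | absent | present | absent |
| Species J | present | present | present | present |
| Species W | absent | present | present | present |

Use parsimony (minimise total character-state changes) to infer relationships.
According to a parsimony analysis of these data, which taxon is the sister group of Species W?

Species J

Character polarity is set by the outgroup: the derived state is whichever differs from the outgroup's state, so for I the derived state is 'absent', and for the remaining characters it is 'present'.
I (derived state 'absent') is unique to Species W (autapomorphy; uninformative for grouping).
II (derived state 'present') is shared by Species B, Species J, and Species W — a synapomorphy uniting that clade.
All ingroup taxa share the derived state 'present' for III; it defines the ingroup but does not resolve relationships within it.
IV: derived state 'present' in Species J and Species W only — synapomorphy for {Species J, Species W}.
Most parsimonious ingroup topology: (Species R,((Species W,Species J),Species B)).
Species W and Species J form a cherry on this tree, so they are sister taxa.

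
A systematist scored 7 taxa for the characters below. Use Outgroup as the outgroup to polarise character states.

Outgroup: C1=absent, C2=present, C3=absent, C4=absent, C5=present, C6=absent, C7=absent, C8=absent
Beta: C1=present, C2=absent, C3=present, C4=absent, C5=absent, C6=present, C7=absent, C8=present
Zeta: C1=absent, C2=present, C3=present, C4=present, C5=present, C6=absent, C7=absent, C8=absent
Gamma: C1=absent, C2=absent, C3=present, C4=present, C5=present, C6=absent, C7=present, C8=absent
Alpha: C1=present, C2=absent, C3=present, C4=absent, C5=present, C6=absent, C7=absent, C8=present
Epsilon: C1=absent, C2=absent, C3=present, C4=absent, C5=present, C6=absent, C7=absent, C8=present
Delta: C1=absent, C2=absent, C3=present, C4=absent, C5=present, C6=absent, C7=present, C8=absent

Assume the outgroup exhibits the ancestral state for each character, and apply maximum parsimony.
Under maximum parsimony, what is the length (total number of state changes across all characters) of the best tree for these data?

Character polarity is set by the outgroup: the derived state is whichever differs from the outgroup's state, so for C2, C5 the derived state is 'absent', and for the remaining characters it is 'present'.
C1 (derived state 'present') is shared by Alpha and Beta — a synapomorphy uniting that clade.
C2: derived state 'absent' in Alpha, Beta, Delta, Epsilon, and Gamma only — synapomorphy for {Alpha, Beta, Delta, Epsilon, Gamma}.
All ingroup taxa share the derived state 'present' for C3; it defines the ingroup but does not resolve relationships within it.
C4 (state 'present') occurs in Gamma and Zeta but conflicts with the nesting implied by the other characters — most parsimoniously interpreted as homoplasy.
C5: derived state 'absent' in Beta only — an autapomorphy, so it tells us nothing about relationships among taxa.
C6: derived state 'present' in Beta only — an autapomorphy, so it tells us nothing about relationships among taxa.
C7 (derived state 'present') is shared by Delta and Gamma — a synapomorphy uniting that clade.
C8 (derived state 'present') is shared by Alpha, Beta, and Epsilon — a synapomorphy uniting that clade.
Most parsimonious ingroup topology: ((((Beta,Alpha),Epsilon),(Gamma,Delta)),Zeta).
Changes per character on this tree: C1: 1; C2: 1; C3: 1; C4: 2; C5: 1; C6: 1; C7: 1; C8: 1.
Total = 9.

9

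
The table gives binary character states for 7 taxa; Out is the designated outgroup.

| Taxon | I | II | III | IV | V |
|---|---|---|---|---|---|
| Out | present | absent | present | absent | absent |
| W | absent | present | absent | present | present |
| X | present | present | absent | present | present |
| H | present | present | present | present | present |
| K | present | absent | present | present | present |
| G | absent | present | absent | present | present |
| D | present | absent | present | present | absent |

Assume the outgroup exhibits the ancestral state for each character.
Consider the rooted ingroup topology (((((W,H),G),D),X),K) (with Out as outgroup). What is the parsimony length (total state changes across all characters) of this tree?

Map each character onto (((((W,H),G),D),X),K) (rooted by Out) and count the minimum state changes it requires (Fitch parsimony):
I: 2; II: 2; III: 3; IV: 1; V: 2.
Total tree length = 10.

10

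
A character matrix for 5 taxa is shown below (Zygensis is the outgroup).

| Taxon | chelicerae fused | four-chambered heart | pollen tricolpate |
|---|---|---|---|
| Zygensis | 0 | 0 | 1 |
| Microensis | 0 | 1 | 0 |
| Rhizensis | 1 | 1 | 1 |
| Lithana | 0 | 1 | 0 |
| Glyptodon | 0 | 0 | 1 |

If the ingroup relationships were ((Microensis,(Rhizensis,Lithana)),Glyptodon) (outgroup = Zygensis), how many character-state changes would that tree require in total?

4

Map each character onto ((Microensis,(Rhizensis,Lithana)),Glyptodon) (rooted by Zygensis) and count the minimum state changes it requires (Fitch parsimony):
chelicerae fused: 1; four-chambered heart: 1; pollen tricolpate: 2.
Total tree length = 4.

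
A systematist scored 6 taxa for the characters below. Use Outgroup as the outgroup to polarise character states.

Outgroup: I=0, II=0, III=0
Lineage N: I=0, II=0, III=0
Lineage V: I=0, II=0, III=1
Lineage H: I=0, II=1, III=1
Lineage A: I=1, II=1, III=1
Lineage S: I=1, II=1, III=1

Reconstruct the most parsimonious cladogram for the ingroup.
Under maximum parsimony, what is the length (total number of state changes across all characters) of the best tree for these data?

3

The outgroup has state '0' for every character, so '1' is the derived state throughout.
I: derived state '1' in Lineage A and Lineage S only — synapomorphy for {Lineage A, Lineage S}.
II (derived state '1') is shared by Lineage A, Lineage H, and Lineage S — a synapomorphy uniting that clade.
III: derived state '1' in Lineage A, Lineage H, Lineage S, and Lineage V only — synapomorphy for {Lineage A, Lineage H, Lineage S, Lineage V}.
Most parsimonious ingroup topology: (Lineage N,(Lineage V,(Lineage H,(Lineage A,Lineage S)))).
Changes per character on this tree: I: 1; II: 1; III: 1.
Total = 3.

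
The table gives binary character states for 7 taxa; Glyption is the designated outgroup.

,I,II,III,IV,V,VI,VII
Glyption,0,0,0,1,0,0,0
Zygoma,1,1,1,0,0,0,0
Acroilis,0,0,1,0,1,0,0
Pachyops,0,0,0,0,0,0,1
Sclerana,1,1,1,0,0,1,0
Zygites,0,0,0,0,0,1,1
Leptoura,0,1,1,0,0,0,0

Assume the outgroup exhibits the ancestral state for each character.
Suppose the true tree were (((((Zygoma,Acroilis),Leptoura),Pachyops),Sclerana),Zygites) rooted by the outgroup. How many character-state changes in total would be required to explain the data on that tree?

13

Map each character onto (((((Zygoma,Acroilis),Leptoura),Pachyops),Sclerana),Zygites) (rooted by Glyption) and count the minimum state changes it requires (Fitch parsimony):
I: 2; II: 3; III: 2; IV: 1; V: 1; VI: 2; VII: 2.
Total tree length = 13.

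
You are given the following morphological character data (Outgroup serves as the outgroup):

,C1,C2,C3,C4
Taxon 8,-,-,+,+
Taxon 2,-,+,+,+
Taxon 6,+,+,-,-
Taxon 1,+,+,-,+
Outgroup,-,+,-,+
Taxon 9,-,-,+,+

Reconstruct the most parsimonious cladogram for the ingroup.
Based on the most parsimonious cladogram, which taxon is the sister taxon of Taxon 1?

Character polarity is set by the outgroup: the derived state is whichever differs from the outgroup's state, so for C2, C4 the derived state is '-', and for the remaining characters it is '+'.
C1 (derived state '+') is shared by Taxon 1 and Taxon 6 — a synapomorphy uniting that clade.
C2: derived state '-' in Taxon 8 and Taxon 9 only — synapomorphy for {Taxon 8, Taxon 9}.
Only Taxon 2, Taxon 8, and Taxon 9 show the derived state '+' for C3, supporting them as a clade.
C4: derived state '-' in Taxon 6 only — an autapomorphy, so it tells us nothing about relationships among taxa.
Most parsimonious ingroup topology: (((Taxon 8,Taxon 9),Taxon 2),(Taxon 1,Taxon 6)).
Taxon 1 and Taxon 6 form a cherry on this tree, so they are sister taxa.

Taxon 6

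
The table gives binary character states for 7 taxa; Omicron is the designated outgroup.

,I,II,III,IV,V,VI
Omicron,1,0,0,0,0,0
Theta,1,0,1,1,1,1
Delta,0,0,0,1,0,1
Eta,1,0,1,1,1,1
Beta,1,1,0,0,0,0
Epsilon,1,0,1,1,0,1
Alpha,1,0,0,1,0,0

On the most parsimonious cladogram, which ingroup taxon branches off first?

Character polarity is set by the outgroup: the derived state is whichever differs from the outgroup's state, so for I the derived state is '0', and for the remaining characters it is '1'.
I: derived state '0' in Delta only — an autapomorphy, so it tells us nothing about relationships among taxa.
II: derived state '1' in Beta only — an autapomorphy, so it tells us nothing about relationships among taxa.
III (derived state '1') is shared by Epsilon, Eta, and Theta — a synapomorphy uniting that clade.
IV (derived state '1') is shared by Alpha, Delta, Epsilon, Eta, and Theta — a synapomorphy uniting that clade.
V (derived state '1') is shared by Eta and Theta — a synapomorphy uniting that clade.
VI (derived state '1') is shared by Delta, Epsilon, Eta, and Theta — a synapomorphy uniting that clade.
Most parsimonious ingroup topology: (((((Theta,Eta),Epsilon),Delta),Alpha),Beta).
Beta is sister to the clade containing all other ingroup taxa, so it is the earliest-diverging (most basal) ingroup lineage.

Beta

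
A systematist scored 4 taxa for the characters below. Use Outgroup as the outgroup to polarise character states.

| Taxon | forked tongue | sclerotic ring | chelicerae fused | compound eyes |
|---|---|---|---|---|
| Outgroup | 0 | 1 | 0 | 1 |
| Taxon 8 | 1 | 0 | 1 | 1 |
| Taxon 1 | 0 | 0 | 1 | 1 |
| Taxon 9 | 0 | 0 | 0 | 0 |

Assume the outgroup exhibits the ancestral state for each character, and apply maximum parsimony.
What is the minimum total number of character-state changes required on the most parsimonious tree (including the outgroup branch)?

Character polarity is set by the outgroup: the derived state is whichever differs from the outgroup's state, so for sclerotic ring, compound eyes the derived state is '0', and for the remaining characters it is '1'.
forked tongue (derived state '1') is unique to Taxon 8 (autapomorphy; uninformative for grouping).
All ingroup taxa share the derived state '0' for sclerotic ring; it defines the ingroup but does not resolve relationships within it.
chelicerae fused (derived state '1') is shared by Taxon 1 and Taxon 8 — a synapomorphy uniting that clade.
compound eyes (derived state '0') is unique to Taxon 9 (autapomorphy; uninformative for grouping).
Most parsimonious ingroup topology: ((Taxon 8,Taxon 1),Taxon 9).
Changes per character on this tree: forked tongue: 1; sclerotic ring: 1; chelicerae fused: 1; compound eyes: 1.
Total = 4.

4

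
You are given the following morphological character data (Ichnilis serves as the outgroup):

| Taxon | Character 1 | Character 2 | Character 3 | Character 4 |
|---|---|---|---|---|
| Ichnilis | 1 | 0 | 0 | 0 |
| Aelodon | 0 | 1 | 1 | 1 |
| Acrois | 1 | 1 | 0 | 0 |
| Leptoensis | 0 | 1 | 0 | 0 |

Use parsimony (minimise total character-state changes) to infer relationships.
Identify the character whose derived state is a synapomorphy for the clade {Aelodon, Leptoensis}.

Character 1

Character polarity is set by the outgroup: the derived state is whichever differs from the outgroup's state, so for Character 1 the derived state is '0', and for the remaining characters it is '1'.
Character 1 (derived state '0') is shared by Aelodon and Leptoensis — a synapomorphy uniting that clade.
All ingroup taxa share the derived state '1' for Character 2; it defines the ingroup but does not resolve relationships within it.
Character 3: derived state '1' in Aelodon only — an autapomorphy, so it tells us nothing about relationships among taxa.
Character 4: derived state '1' in Aelodon only — an autapomorphy, so it tells us nothing about relationships among taxa.
Most parsimonious ingroup topology: ((Aelodon,Leptoensis),Acrois).
The clade {Aelodon, Leptoensis} is supported by Character 1: its derived state '0' occurs in exactly those taxa and in no other taxon (including the outgroup).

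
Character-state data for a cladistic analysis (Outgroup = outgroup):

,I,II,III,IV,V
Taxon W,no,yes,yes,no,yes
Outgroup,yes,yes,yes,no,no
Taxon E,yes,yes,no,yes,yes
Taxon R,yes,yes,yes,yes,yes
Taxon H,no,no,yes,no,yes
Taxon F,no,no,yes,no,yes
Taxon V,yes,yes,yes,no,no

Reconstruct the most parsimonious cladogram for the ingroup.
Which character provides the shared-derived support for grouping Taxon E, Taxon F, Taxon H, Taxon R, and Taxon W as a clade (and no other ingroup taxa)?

V

Character polarity is set by the outgroup: the derived state is whichever differs from the outgroup's state, so for I, II, III the derived state is 'no', and for the remaining characters it is 'yes'.
I (derived state 'no') is shared by Taxon F, Taxon H, and Taxon W — a synapomorphy uniting that clade.
II: derived state 'no' in Taxon F and Taxon H only — synapomorphy for {Taxon F, Taxon H}.
III (derived state 'no') is unique to Taxon E (autapomorphy; uninformative for grouping).
Only Taxon E and Taxon R show the derived state 'yes' for IV, supporting them as a clade.
Only Taxon E, Taxon F, Taxon H, Taxon R, and Taxon W show the derived state 'yes' for V, supporting them as a clade.
Most parsimonious ingroup topology: (Taxon V,(((Taxon H,Taxon F),Taxon W),(Taxon R,Taxon E))).
The clade {Taxon E, Taxon F, Taxon H, Taxon R, Taxon W} is supported by V: its derived state 'yes' occurs in exactly those taxa and in no other taxon (including the outgroup).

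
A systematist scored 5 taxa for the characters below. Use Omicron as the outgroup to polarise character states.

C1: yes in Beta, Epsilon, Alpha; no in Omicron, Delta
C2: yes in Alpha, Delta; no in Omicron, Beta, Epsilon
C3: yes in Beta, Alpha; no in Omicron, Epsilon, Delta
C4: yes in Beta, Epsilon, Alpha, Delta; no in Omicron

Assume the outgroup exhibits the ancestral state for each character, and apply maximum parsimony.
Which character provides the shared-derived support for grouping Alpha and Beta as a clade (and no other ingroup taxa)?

C3

The outgroup has state 'no' for every character, so 'yes' is the derived state throughout.
C1 (derived state 'yes') is shared by Alpha, Beta, and Epsilon — a synapomorphy uniting that clade.
C2 groups Alpha and Delta, which is incompatible with the clades supported by the remaining characters; treating it as convergent (homoplasy) costs fewer steps than any alternative tree.
Only Alpha and Beta show the derived state 'yes' for C3, supporting them as a clade.
All ingroup taxa share the derived state 'yes' for C4; it defines the ingroup but does not resolve relationships within it.
Most parsimonious ingroup topology: (((Beta,Alpha),Epsilon),Delta).
The clade {Alpha, Beta} is supported by C3: its derived state 'yes' occurs in exactly those taxa and in no other taxon (including the outgroup).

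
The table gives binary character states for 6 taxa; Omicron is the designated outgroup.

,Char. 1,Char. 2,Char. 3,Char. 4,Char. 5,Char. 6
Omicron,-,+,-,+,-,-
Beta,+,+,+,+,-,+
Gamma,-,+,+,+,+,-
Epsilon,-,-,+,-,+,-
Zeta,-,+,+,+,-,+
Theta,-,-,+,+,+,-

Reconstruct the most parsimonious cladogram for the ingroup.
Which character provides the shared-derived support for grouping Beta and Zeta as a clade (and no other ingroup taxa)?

Char. 6

Character polarity is set by the outgroup: the derived state is whichever differs from the outgroup's state, so for Char. 2, Char. 4 the derived state is '-', and for the remaining characters it is '+'.
Char. 1: derived state '+' in Beta only — an autapomorphy, so it tells us nothing about relationships among taxa.
Only Epsilon and Theta show the derived state '-' for Char. 2, supporting them as a clade.
Char. 3 (derived state '+') is shared by all ingroup taxa — unites the whole ingroup.
Char. 4: derived state '-' in Epsilon only — an autapomorphy, so it tells us nothing about relationships among taxa.
Char. 5: derived state '+' in Epsilon, Gamma, and Theta only — synapomorphy for {Epsilon, Gamma, Theta}.
Char. 6: derived state '+' in Beta and Zeta only — synapomorphy for {Beta, Zeta}.
Most parsimonious ingroup topology: ((Beta,Zeta),(Gamma,(Epsilon,Theta))).
The clade {Beta, Zeta} is supported by Char. 6: its derived state '+' occurs in exactly those taxa and in no other taxon (including the outgroup).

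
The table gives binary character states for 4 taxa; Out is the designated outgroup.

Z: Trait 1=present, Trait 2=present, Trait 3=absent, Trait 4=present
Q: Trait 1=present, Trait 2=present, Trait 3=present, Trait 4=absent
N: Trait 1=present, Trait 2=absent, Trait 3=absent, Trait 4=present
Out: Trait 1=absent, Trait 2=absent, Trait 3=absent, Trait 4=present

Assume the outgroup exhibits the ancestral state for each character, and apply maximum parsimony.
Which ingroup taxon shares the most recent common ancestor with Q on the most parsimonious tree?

Z

Character polarity is set by the outgroup: the derived state is whichever differs from the outgroup's state, so for Trait 4 the derived state is 'absent', and for the remaining characters it is 'present'.
Trait 1 (derived state 'present') is shared by all ingroup taxa — unites the whole ingroup.
Trait 2 (derived state 'present') is shared by Q and Z — a synapomorphy uniting that clade.
Trait 3 (derived state 'present') is unique to Q (autapomorphy; uninformative for grouping).
Trait 4: derived state 'absent' in Q only — an autapomorphy, so it tells us nothing about relationships among taxa.
Most parsimonious ingroup topology: ((Q,Z),N).
Q and Z form a cherry on this tree, so they are sister taxa.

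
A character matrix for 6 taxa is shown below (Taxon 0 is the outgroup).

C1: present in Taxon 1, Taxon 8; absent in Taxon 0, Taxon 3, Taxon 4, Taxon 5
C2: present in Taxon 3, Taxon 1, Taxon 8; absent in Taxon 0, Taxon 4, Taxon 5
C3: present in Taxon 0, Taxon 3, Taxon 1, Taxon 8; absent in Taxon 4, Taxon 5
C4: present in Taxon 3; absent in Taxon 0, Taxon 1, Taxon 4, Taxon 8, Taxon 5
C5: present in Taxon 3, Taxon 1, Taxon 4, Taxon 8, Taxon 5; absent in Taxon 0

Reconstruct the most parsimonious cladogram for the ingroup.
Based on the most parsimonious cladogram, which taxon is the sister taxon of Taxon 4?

Taxon 5

Character polarity is set by the outgroup: the derived state is whichever differs from the outgroup's state, so for C3 the derived state is 'absent', and for the remaining characters it is 'present'.
Only Taxon 1 and Taxon 8 show the derived state 'present' for C1, supporting them as a clade.
C2: derived state 'present' in Taxon 1, Taxon 3, and Taxon 8 only — synapomorphy for {Taxon 1, Taxon 3, Taxon 8}.
C3 (derived state 'absent') is shared by Taxon 4 and Taxon 5 — a synapomorphy uniting that clade.
C4: derived state 'present' in Taxon 3 only — an autapomorphy, so it tells us nothing about relationships among taxa.
All ingroup taxa share the derived state 'present' for C5; it defines the ingroup but does not resolve relationships within it.
Most parsimonious ingroup topology: ((Taxon 3,(Taxon 1,Taxon 8)),(Taxon 4,Taxon 5)).
Taxon 4 and Taxon 5 form a cherry on this tree, so they are sister taxa.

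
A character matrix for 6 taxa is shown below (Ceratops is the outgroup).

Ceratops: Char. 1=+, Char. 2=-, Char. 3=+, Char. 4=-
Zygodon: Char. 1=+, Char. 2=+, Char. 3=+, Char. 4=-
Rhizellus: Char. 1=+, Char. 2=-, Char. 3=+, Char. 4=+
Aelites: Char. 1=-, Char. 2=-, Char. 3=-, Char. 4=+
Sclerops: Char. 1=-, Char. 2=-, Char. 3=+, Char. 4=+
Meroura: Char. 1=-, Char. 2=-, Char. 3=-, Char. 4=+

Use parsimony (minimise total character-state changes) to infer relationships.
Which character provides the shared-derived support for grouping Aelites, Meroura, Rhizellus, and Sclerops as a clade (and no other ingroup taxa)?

Char. 4

Character polarity is set by the outgroup: the derived state is whichever differs from the outgroup's state, so for Char. 1, Char. 3 the derived state is '-', and for the remaining characters it is '+'.
Char. 1: derived state '-' in Aelites, Meroura, and Sclerops only — synapomorphy for {Aelites, Meroura, Sclerops}.
Char. 2: derived state '+' in Zygodon only — an autapomorphy, so it tells us nothing about relationships among taxa.
Char. 3: derived state '-' in Aelites and Meroura only — synapomorphy for {Aelites, Meroura}.
Only Aelites, Meroura, Rhizellus, and Sclerops show the derived state '+' for Char. 4, supporting them as a clade.
Most parsimonious ingroup topology: (Zygodon,(Rhizellus,((Aelites,Meroura),Sclerops))).
The clade {Aelites, Meroura, Rhizellus, Sclerops} is supported by Char. 4: its derived state '+' occurs in exactly those taxa and in no other taxon (including the outgroup).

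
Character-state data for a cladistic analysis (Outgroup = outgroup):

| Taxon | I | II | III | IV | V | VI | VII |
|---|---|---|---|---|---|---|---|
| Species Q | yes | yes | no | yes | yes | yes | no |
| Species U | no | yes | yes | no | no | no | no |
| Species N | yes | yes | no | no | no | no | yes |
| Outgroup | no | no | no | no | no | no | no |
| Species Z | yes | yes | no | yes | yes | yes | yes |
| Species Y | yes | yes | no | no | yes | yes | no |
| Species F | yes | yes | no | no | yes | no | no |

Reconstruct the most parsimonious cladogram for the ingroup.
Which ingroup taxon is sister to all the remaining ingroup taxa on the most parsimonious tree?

The outgroup has state 'no' for every character, so 'yes' is the derived state throughout.
I (derived state 'yes') is shared by Species F, Species N, Species Q, Species Y, and Species Z — a synapomorphy uniting that clade.
II (derived state 'yes') is shared by all ingroup taxa — unites the whole ingroup.
III (derived state 'yes') is unique to Species U (autapomorphy; uninformative for grouping).
IV (derived state 'yes') is shared by Species Q and Species Z — a synapomorphy uniting that clade.
V: derived state 'yes' in Species F, Species Q, Species Y, and Species Z only — synapomorphy for {Species F, Species Q, Species Y, Species Z}.
Only Species Q, Species Y, and Species Z show the derived state 'yes' for VI, supporting them as a clade.
VII groups Species N and Species Z, which is incompatible with the clades supported by the remaining characters; treating it as convergent (homoplasy) costs fewer steps than any alternative tree.
Most parsimonious ingroup topology: ((Species N,(((Species Z,Species Q),Species Y),Species F)),Species U).
Species U is sister to the clade containing all other ingroup taxa, so it is the earliest-diverging (most basal) ingroup lineage.

Species U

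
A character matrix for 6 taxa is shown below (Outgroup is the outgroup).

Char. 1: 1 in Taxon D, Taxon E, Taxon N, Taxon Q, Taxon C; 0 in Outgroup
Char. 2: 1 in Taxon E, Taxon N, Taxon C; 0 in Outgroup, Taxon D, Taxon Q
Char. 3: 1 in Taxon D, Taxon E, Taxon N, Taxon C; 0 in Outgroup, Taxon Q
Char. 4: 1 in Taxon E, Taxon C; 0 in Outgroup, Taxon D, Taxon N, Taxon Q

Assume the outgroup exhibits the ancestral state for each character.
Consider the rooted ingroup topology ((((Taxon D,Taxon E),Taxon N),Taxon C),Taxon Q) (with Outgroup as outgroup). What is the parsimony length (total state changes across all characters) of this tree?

Map each character onto ((((Taxon D,Taxon E),Taxon N),Taxon C),Taxon Q) (rooted by Outgroup) and count the minimum state changes it requires (Fitch parsimony):
Char. 1: 1; Char. 2: 2; Char. 3: 1; Char. 4: 2.
Total tree length = 6.

6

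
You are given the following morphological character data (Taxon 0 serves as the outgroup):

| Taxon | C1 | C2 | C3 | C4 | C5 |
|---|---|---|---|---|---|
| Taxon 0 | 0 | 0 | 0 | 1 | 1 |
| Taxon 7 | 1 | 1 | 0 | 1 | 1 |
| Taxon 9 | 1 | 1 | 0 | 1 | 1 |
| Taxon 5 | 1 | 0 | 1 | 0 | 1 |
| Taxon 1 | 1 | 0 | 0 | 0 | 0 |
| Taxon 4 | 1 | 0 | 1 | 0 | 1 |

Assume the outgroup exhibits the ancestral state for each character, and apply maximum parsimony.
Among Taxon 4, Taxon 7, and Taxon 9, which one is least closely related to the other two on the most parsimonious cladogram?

Character polarity is set by the outgroup: the derived state is whichever differs from the outgroup's state, so for C4, C5 the derived state is '0', and for the remaining characters it is '1'.
C1 (derived state '1') is shared by all ingroup taxa — unites the whole ingroup.
Only Taxon 7 and Taxon 9 show the derived state '1' for C2, supporting them as a clade.
C3 (derived state '1') is shared by Taxon 4 and Taxon 5 — a synapomorphy uniting that clade.
Only Taxon 1, Taxon 4, and Taxon 5 show the derived state '0' for C4, supporting them as a clade.
C5: derived state '0' in Taxon 1 only — an autapomorphy, so it tells us nothing about relationships among taxa.
Most parsimonious ingroup topology: ((Taxon 7,Taxon 9),((Taxon 5,Taxon 4),Taxon 1)).
Taxon 7 and Taxon 9 share a more recent common ancestor with each other than either does with Taxon 4, so Taxon 4 is the least closely related of the three.

Taxon 4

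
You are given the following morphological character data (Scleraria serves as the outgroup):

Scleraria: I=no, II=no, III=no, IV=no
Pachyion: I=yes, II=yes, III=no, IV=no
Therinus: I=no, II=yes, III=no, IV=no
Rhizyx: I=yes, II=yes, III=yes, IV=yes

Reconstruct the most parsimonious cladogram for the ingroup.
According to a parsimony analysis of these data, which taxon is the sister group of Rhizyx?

Pachyion

The outgroup has state 'no' for every character, so 'yes' is the derived state throughout.
Only Pachyion and Rhizyx show the derived state 'yes' for I, supporting them as a clade.
II (derived state 'yes') is shared by all ingroup taxa — unites the whole ingroup.
III: derived state 'yes' in Rhizyx only — an autapomorphy, so it tells us nothing about relationships among taxa.
IV: derived state 'yes' in Rhizyx only — an autapomorphy, so it tells us nothing about relationships among taxa.
Most parsimonious ingroup topology: ((Pachyion,Rhizyx),Therinus).
Rhizyx and Pachyion form a cherry on this tree, so they are sister taxa.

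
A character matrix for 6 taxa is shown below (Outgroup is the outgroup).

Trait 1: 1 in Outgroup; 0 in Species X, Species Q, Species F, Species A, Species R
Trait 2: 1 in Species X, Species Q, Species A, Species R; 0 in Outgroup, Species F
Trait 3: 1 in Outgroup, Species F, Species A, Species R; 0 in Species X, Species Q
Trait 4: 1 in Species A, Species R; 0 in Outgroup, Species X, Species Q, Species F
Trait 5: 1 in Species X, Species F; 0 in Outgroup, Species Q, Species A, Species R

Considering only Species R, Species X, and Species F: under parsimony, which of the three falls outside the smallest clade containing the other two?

Character polarity is set by the outgroup: the derived state is whichever differs from the outgroup's state, so for Trait 1, Trait 3 the derived state is '0', and for the remaining characters it is '1'.
Trait 1 (derived state '0') is shared by all ingroup taxa — unites the whole ingroup.
Trait 2 (derived state '1') is shared by Species A, Species Q, Species R, and Species X — a synapomorphy uniting that clade.
Trait 3 (derived state '0') is shared by Species Q and Species X — a synapomorphy uniting that clade.
Trait 4 (derived state '1') is shared by Species A and Species R — a synapomorphy uniting that clade.
Trait 5 (state '1') occurs in Species F and Species X but conflicts with the nesting implied by the other characters — most parsimoniously interpreted as homoplasy.
Most parsimonious ingroup topology: (((Species X,Species Q),(Species A,Species R)),Species F).
Species X and Species R share a more recent common ancestor with each other than either does with Species F, so Species F is the least closely related of the three.

Species F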